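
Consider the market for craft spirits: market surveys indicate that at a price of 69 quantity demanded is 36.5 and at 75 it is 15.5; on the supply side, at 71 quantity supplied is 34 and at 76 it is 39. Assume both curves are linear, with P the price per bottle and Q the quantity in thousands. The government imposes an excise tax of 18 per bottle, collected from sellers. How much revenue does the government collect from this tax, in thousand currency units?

Tax revenue = 342 thousand.

Demand slope: (15.5 − 36.5)/(75 − 69) = -3.5, so Qd = 278 − 3.5P.
Supply slope: (39 − 34)/(76 − 71) = 1, so Qs = P − 37.
Before the tax: set 278 − 3.5P = P − 37 → P* = 70, Q* = 33.
With the tax collected from sellers, supply shifts: Qs = (P − 18) − 37.
Solving gives Q = 19 with buyers paying 74 and sellers receiving 56 (the 18 wedge).
Revenue = t · Q = 18 · 19 = 342.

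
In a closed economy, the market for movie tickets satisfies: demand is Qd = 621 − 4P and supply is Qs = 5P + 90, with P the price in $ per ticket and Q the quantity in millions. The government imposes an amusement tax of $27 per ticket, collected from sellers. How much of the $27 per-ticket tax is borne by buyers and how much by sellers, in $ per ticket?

Without the tax, 621 − 4P = 5P + 90 gives 9P = 531, so P* = $59 and Q* = 385.
With the tax collected from sellers, supply shifts: Qs = 5(P − 27) + 90.
Solving gives Q = 325 with buyers paying $74 and sellers receiving $47 (the $27 wedge).
Burden on buyers: $15; on sellers: $12. (They sum to $27.)
The less price-elastic side of the market bears the larger share of a per-unit tax.

Buyers bear $15 per ticket; sellers bear $12 per ticket.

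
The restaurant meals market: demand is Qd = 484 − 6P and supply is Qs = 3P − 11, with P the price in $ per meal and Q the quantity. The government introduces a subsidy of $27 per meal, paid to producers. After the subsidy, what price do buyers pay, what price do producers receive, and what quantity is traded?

Buyers pay $46; producers receive $73; quantity = 208.

Before the subsidy: set 484 − 6P = 3P − 11 → P* = $55, Q* = 154.
With a per-unit subsidy paid to producers, each receives P + 27 per unit sold, so supply becomes Qs = 3(P + 27) − 11.
New equilibrium: buyers pay $46, producers receive $73, Q = 208. (Wedge: Pb − Ps = −27.)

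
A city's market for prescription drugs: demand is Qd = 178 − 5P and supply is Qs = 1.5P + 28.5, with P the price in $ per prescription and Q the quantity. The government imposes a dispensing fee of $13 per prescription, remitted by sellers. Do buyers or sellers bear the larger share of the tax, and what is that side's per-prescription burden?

Sellers bear the larger share: $10 per prescription.

Without the tax, 178 − 5P = 1.5P + 28.5 gives 6.5P = 149.5, so P* = $23 and Q* = 63.
With the tax collected from sellers, supply shifts: Qs = 1.5(P − 13) + 28.5.
New equilibrium: buyers pay $26, sellers receive $13, Q = 48. (Wedge: Pb − Ps = 13.)
Per-prescription burden: buyers $3, sellers $10.
Sellers take the larger share because supply is less price-elastic here (demand slope 5 vs supply slope 1.5).
The less price-elastic side of the market bears the larger share of a per-unit tax.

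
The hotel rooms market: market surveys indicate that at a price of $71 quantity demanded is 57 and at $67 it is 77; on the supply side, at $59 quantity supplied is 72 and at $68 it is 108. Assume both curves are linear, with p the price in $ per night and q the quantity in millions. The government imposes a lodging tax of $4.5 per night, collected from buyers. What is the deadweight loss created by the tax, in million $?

Demand slope: (77 − 57)/(67 − 71) = -5, so qd = 412 − 5p.
Supply slope: (108 − 72)/(68 − 59) = 4, so qs = 4p − 164.
Before the tax: set 412 − 5p = 4p − 164 → p* = $64, q* = 92.
With the tax collected from buyers, demand (in seller-price terms) shifts: qd = 412 − 5(p + 4.5).
Solving gives q = 82 with buyers paying $66 and producers receiving $61.5 (the $4.5 wedge).
Quantity falls by |ΔQ| = |92 − 82| = 10.
DWL = ½ · t · |ΔQ| = ½ · 4.5 · 10 = $22.5.

Deadweight loss = $22.5 million.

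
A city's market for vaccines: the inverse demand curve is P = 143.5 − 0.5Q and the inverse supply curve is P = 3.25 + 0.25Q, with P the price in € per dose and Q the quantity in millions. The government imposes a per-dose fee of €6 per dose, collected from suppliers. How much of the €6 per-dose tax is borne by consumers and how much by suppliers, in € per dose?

Consumers bear €4 per dose; suppliers bear €2 per dose.

Inverting to Q(P) form: Qd = 287 − 2P; Qs = 4P − 13.
Before the tax: set 287 − 2P = 4P − 13 → P* = €50, Q* = 187.
With the tax collected from suppliers, supply shifts: Qs = 4(P − 6) − 13.
Solving gives Q = 179 with consumers paying €54 and suppliers receiving €48 (the €6 wedge).
Burden on consumers: €4; on suppliers: €2. (They sum to €6.)
The less price-elastic side of the market bears the larger share of a per-unit tax.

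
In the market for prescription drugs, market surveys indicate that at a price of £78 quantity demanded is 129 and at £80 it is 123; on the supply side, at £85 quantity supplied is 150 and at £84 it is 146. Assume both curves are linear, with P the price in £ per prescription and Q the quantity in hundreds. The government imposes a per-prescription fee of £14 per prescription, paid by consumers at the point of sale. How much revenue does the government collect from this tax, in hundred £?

Demand slope: (123 − 129)/(80 − 78) = -3, so Qd = 363 − 3P.
Supply slope: (146 − 150)/(84 − 85) = 4, so Qs = 4P − 190.
Without the tax, 363 − 3P = 4P − 190 gives 7P = 553, so P* = £79 and Q* = 126.
With the tax collected from consumers, demand (in seller-price terms) shifts: Qd = 363 − 3(P + 14).
Solving gives Q = 102 with consumers paying £87 and suppliers receiving £73 (the £14 wedge).
Revenue = t · Q = 14 · 102 = £1428.

Tax revenue = £1428 hundred.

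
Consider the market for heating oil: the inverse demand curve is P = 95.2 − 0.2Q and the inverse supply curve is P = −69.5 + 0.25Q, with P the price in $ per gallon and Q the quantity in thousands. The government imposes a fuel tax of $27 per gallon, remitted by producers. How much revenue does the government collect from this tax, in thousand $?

Rewrite in direct form: Qd = 476 − 5P and Qs = 4P + 278.
Without the tax, 476 − 5P = 4P + 278 gives 9P = 198, so P* = $22 and Q* = 366.
With the tax collected from producers, supply shifts: Qs = 4(P − 27) + 278.
New equilibrium: buyers pay $34, producers receive $7, Q = 306. (Wedge: Pb − Ps = 27.)
Revenue = t · Q = 27 · 306 = $8262.

Tax revenue = $8262 thousand.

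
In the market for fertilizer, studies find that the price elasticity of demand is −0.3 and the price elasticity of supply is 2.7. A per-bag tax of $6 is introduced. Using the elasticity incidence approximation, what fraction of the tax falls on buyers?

Buyers' share ≈ 0.9.

Incidence ratio: buyers' share ≈ εs / (εs + |εd|) = 2.7 / (2.7 + 0.3) = 0.9.
Supply is the more elastic side, so buyers bear the larger share.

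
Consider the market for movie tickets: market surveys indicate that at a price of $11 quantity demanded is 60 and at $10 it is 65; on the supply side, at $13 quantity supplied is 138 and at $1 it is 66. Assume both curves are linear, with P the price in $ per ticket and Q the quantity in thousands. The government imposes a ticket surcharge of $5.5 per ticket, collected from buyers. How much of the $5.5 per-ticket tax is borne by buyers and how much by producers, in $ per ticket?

Buyers bear $3 per ticket; producers bear $2.5 per ticket.

Demand slope: (65 − 60)/(10 − 11) = -5, so Qd = 115 − 5P.
Supply slope: (66 − 138)/(1 − 13) = 6, so Qs = 6P + 60.
Before the tax: set 115 − 5P = 6P + 60 → P* = $5, Q* = 90.
With the tax collected from buyers, demand (in seller-price terms) shifts: Qd = 115 − 5(P + 5.5).
Solving gives Q = 75 with buyers paying $8 and producers receiving $2.5 (the $5.5 wedge).
Burden on buyers: $3; on producers: $2.5. (They sum to $5.5.)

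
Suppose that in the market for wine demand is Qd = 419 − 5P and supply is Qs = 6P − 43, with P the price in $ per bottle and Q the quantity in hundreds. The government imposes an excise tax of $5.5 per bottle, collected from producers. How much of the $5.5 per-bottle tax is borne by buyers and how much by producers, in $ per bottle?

Buyers bear $3 per bottle; producers bear $2.5 per bottle.

Without the tax, 419 − 5P = 6P − 43 gives 11P = 462, so P* = $42 and Q* = 209.
With the tax collected from producers, supply shifts: Qs = 6(P − 5.5) − 43.
New equilibrium: buyers pay $45, producers receive $39.5, Q = 194. (Wedge: Pb − Ps = 5.5.)
Burden on buyers: $3; on producers: $2.5. (They sum to $5.5.)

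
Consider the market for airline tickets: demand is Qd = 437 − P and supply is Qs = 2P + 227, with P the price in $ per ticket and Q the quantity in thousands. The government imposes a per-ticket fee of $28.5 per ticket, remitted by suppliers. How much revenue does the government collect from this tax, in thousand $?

Before the tax: set 437 − P = 2P + 227 → P* = $70, Q* = 367.
With the tax collected from suppliers, supply shifts: Qs = 2(P − 28.5) + 227.
Solving gives Q = 348 with buyers paying $89 and suppliers receiving $60.5 (the $28.5 wedge).
Revenue = t · Q = 28.5 · 348 = $9918.

Tax revenue = $9918 thousand.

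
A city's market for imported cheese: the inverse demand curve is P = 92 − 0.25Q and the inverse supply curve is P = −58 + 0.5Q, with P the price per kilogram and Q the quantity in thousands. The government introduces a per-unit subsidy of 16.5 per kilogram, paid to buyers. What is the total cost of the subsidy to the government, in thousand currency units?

Rewrite in direct form: Qd = 368 − 4P and Qs = 2P + 116.
Without the subsidy, 368 − 4P = 2P + 116 gives 6P = 252, so P* = 42 and Q* = 200.
With a per-unit subsidy paid to buyers, each effectively pays P − 16.5, so demand becomes Qd = 368 − 4(P − 16.5).
Solving gives Q = 222 with buyers paying 36.5 and producers receiving 53 (the 16.5 wedge).
Outlay = t · Q = 16.5 · 222 = 3663.

Government outlay = 3663 thousand.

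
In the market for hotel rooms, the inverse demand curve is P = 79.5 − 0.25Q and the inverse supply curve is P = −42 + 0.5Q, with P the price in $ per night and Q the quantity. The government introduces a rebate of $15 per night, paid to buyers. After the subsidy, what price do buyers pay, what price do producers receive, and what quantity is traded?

Inverting to Q(P) form: Qd = 318 − 4P; Qs = 2P + 84.
Without the subsidy, 318 − 4P = 2P + 84 gives 6P = 234, so P* = $39 and Q* = 162.
With a per-unit subsidy paid to buyers, each effectively pays P − 15, so demand becomes Qd = 318 − 4(P − 15).
New equilibrium: buyers pay $34, producers receive $49, Q = 182. (Wedge: Pb − Ps = −15.)

Buyers pay $34; producers receive $49; quantity = 182.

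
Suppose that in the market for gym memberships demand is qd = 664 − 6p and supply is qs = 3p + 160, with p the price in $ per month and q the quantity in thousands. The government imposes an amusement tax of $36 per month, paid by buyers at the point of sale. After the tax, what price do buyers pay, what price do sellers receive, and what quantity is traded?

Buyers pay $68; sellers receive $32; quantity = 256.

Before the tax: set 664 − 6p = 3p + 160 → p* = $56, q* = 328.
With the tax collected from buyers, demand (in seller-price terms) shifts: qd = 664 − 6(p + 36).
New equilibrium: buyers pay $68, sellers receive $32, q = 256. (Wedge: pb − ps = 36.)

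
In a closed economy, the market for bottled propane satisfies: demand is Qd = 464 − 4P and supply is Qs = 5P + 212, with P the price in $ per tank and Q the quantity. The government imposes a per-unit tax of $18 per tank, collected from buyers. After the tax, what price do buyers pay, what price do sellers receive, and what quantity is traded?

Without the tax, 464 − 4P = 5P + 212 gives 9P = 252, so P* = $28 and Q* = 352.
With the tax collected from buyers, demand (in seller-price terms) shifts: Qd = 464 − 4(P + 18).
New equilibrium: buyers pay $38, sellers receive $20, Q = 312. (Wedge: Pb − Ps = 18.)
The less price-elastic side of the market bears the larger share of a per-unit tax.

Buyers pay $38; sellers receive $20; quantity = 312.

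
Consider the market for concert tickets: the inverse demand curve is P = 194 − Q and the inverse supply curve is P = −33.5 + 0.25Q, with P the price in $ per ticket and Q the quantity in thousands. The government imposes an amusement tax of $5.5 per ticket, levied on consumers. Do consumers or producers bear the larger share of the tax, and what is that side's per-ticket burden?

Inverting to Q(P) form: Qd = 194 − P; Qs = 4P + 134.
Without the tax, 194 − P = 4P + 134 gives 5P = 60, so P* = $12 and Q* = 182.
With the tax collected from consumers, demand (in seller-price terms) shifts: Qd = 194 − (P + 5.5).
Solving gives Q = 177.6 with consumers paying $16.4 and producers receiving $10.9 (the $5.5 wedge).
Per-ticket burden: consumers $4.4, producers $1.1.
Consumers take the larger share because demand is less price-elastic here (demand slope 1 vs supply slope 4).

Consumers bear the larger share: $4.4 per ticket.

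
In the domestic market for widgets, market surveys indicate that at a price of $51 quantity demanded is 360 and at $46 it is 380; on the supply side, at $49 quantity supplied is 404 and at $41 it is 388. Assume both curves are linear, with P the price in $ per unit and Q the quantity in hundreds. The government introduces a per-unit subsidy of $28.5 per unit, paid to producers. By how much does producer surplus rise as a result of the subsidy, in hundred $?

Producer surplus rises by $7809 hundred.

Demand slope: (380 − 360)/(46 − 51) = -4, so Qd = 564 − 4P.
Supply slope: (388 − 404)/(41 − 49) = 2, so Qs = 2P + 306.
Before the subsidy: set 564 − 4P = 2P + 306 → P* = $43, Q* = 392.
With a per-unit subsidy paid to producers, each receives P + 28.5 per unit sold, so supply becomes Qs = 2(P + 28.5) + 306.
New equilibrium: consumers pay $33.5, producers receive $62, Q = 430. (Wedge: Pb − Ps = −28.5.)
ΔPS is the trapezoid between Q = 430 and Q = 392 of height $19: ½ · (392 + 430) · 19 = $7809.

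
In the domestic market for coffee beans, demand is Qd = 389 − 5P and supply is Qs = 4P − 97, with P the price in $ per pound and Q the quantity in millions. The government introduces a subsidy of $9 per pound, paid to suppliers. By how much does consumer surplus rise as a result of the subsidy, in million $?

Without the subsidy, 389 − 5P = 4P − 97 gives 9P = 486, so P* = $54 and Q* = 119.
With a per-unit subsidy paid to suppliers, each receives P + 9 per unit sold, so supply becomes Qs = 4(P + 9) − 97.
New equilibrium: buyers pay $50, suppliers receive $59, Q = 139. (Wedge: Pb − Ps = −9.)
ΔCS is the trapezoid between Q = 139 and Q = 119 of height $4: ½ · (119 + 139) · 4 = $516.

Consumer surplus rises by $516 million.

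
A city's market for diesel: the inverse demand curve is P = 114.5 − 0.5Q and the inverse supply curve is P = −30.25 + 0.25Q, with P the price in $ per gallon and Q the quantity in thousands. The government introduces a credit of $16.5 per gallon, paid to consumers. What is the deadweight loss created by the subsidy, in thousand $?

Rewrite in direct form: Qd = 229 − 2P and Qs = 4P + 121.
Before the subsidy: set 229 − 2P = 4P + 121 → P* = $18, Q* = 193.
With a per-unit subsidy paid to consumers, each effectively pays P − 16.5, so demand becomes Qd = 229 − 2(P − 16.5).
Solving gives Q = 215 with consumers paying $7 and producers receiving $23.5 (the $16.5 wedge).
Quantity rises by |ΔQ| = |193 − 215| = 22.
DWL = ½ · t · |ΔQ| = ½ · 16.5 · 22 = $181.5.

Deadweight loss = $181.5 thousand.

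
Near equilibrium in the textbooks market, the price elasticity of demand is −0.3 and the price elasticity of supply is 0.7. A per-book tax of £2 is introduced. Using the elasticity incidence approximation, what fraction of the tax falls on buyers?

Incidence ratio: buyers' share ≈ εs / (εs + |εd|) = 0.7 / (0.7 + 0.3) = 0.7.
Supply is the more elastic side, so buyers bear the larger share.

Buyers' share ≈ 0.7.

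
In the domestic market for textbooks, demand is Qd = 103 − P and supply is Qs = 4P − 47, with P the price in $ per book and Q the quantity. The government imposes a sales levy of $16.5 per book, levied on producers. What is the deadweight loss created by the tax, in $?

Without the tax, 103 − P = 4P − 47 gives 5P = 150, so P* = $30 and Q* = 73.
With the tax collected from producers, supply shifts: Qs = 4(P − 16.5) − 47.
Solving gives Q = 59.8 with buyers paying $43.2 and producers receiving $26.7 (the $16.5 wedge).
Quantity falls by |ΔQ| = |73 − 59.8| = 13.2.
DWL = ½ · t · |ΔQ| = ½ · 16.5 · 13.2 = $108.9.

Deadweight loss = $108.9.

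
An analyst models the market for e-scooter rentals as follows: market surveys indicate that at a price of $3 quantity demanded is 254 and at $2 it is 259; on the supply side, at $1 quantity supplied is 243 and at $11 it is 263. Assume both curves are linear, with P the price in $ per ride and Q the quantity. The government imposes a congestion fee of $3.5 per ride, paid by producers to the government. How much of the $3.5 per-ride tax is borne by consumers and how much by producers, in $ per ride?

Demand slope: (259 − 254)/(2 − 3) = -5, so Qd = 269 − 5P.
Supply slope: (263 − 243)/(11 − 1) = 2, so Qs = 2P + 241.
Without the tax, 269 − 5P = 2P + 241 gives 7P = 28, so P* = $4 and Q* = 249.
With the tax collected from producers, supply shifts: Qs = 2(P − 3.5) + 241.
New equilibrium: consumers pay $5, producers receive $1.5, Q = 244. (Wedge: Pb − Ps = 3.5.)
Burden on consumers: $1; on producers: $2.5. (They sum to $3.5.)

Consumers bear $1 per ride; producers bear $2.5 per ride.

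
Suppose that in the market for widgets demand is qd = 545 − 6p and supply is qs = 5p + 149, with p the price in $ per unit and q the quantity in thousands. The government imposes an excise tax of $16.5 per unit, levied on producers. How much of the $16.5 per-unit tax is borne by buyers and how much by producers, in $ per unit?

Before the tax: set 545 − 6p = 5p + 149 → p* = $36, q* = 329.
With the tax collected from producers, supply shifts: qs = 5(p − 16.5) + 149.
Solving gives q = 284 with buyers paying $43.5 and producers receiving $27 (the $16.5 wedge).
Burden on buyers: $7.5; on producers: $9. (They sum to $16.5.)
The less price-elastic side of the market bears the larger share of a per-unit tax.

Buyers bear $7.5 per unit; producers bear $9 per unit.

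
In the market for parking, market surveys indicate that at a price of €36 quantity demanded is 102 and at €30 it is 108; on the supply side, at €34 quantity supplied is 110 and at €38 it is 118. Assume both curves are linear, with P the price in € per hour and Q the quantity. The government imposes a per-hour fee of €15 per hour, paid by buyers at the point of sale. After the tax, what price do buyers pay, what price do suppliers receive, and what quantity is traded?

Demand slope: (108 − 102)/(30 − 36) = -1, so Qd = 138 − P.
Supply slope: (118 − 110)/(38 − 34) = 2, so Qs = 2P + 42.
Before the tax: set 138 − P = 2P + 42 → P* = €32, Q* = 106.
With the tax collected from buyers, demand (in seller-price terms) shifts: Qd = 138 − (P + 15).
New equilibrium: buyers pay €42, suppliers receive €27, Q = 96. (Wedge: Pb − Ps = 15.)

Buyers pay €42; suppliers receive €27; quantity = 96.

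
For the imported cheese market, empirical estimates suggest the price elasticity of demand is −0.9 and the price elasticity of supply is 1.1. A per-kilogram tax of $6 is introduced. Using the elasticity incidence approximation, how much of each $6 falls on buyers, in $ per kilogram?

Incidence ratio: buyers' share ≈ εs / (εs + |εd|) = 1.1 / (1.1 + 0.9) = 0.55.
So buyers bear ≈ 0.55 × $6 = $3.3; sellers bear $2.7.

Buyers bear ≈ $3.3 per kilogram.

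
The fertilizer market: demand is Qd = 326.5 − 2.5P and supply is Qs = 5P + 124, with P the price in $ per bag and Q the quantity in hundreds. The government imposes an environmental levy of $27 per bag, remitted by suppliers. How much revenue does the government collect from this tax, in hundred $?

Before the tax: set 326.5 − 2.5P = 5P + 124 → P* = $27, Q* = 259.
With the tax collected from suppliers, supply shifts: Qs = 5(P − 27) + 124.
Solving gives Q = 214 with consumers paying $45 and suppliers receiving $18 (the $27 wedge).
Revenue = t · Q = 27 · 214 = $5778.

Tax revenue = $5778 hundred.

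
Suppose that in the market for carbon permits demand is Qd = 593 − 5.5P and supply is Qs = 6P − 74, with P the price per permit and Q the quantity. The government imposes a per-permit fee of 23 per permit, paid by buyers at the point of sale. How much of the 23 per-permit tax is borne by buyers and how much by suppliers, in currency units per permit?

Without the tax, 593 − 5.5P = 6P − 74 gives 11.5P = 667, so P* = 58 and Q* = 274.
With the tax collected from buyers, demand (in seller-price terms) shifts: Qd = 593 − 5.5(P + 23).
New equilibrium: buyers pay 70, suppliers receive 47, Q = 208. (Wedge: Pb − Ps = 23.)
Burden on buyers: 12; on suppliers: 11. (They sum to 23.)

Buyers bear 12 per permit; suppliers bear 11 per permit.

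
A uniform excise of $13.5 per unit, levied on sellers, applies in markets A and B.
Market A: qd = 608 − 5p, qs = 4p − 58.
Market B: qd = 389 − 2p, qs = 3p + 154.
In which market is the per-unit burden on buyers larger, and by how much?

Market A: pre-tax p* = $74, q* = 238; post-tax q = 208; per-unit burden on buyers = $6.
Market B: pre-tax p* = $47, q* = 295; post-tax q = 278.8; per-unit burden on buyers = $8.1.
Difference: $6 vs $8.1 → market B is larger by $2.1.

Market B, by $2.1.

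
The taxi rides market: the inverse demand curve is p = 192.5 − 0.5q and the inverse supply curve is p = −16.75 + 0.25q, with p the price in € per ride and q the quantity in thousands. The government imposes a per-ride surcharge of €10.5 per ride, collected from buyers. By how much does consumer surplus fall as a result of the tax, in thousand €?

Rewrite in direct form: qd = 385 − 2p and qs = 4p + 67.
Before the tax: set 385 − 2p = 4p + 67 → p* = €53, q* = 279.
With the tax collected from buyers, demand (in seller-price terms) shifts: qd = 385 − 2(p + 10.5).
New equilibrium: buyers pay €60, producers receive €49.5, q = 265. (Wedge: pb − ps = 10.5.)
ΔCS is the trapezoid between Q = 265 and Q = 279 of height €7: ½ · (279 + 265) · 7 = €1904.

Consumer surplus falls by €1904 thousand.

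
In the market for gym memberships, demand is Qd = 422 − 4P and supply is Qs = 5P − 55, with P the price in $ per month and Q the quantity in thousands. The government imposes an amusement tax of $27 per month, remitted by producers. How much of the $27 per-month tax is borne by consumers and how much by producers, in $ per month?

Before the tax: set 422 − 4P = 5P − 55 → P* = $53, Q* = 210.
With the tax collected from producers, supply shifts: Qs = 5(P − 27) − 55.
New equilibrium: consumers pay $68, producers receive $41, Q = 150. (Wedge: Pb − Ps = 27.)
Burden on consumers: $15; on producers: $12. (They sum to $27.)
The less price-elastic side of the market bears the larger share of a per-unit tax.

Consumers bear $15 per month; producers bear $12 per month.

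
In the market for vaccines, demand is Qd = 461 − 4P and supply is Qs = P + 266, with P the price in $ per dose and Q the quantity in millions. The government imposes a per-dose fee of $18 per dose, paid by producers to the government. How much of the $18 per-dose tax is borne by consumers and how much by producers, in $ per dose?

Before the tax: set 461 − 4P = P + 266 → P* = $39, Q* = 305.
With the tax collected from producers, supply shifts: Qs = (P − 18) + 266.
New equilibrium: consumers pay $42.6, producers receive $24.6, Q = 290.6. (Wedge: Pb − Ps = 18.)
Burden on consumers: $3.6; on producers: $14.4. (They sum to $18.)

Consumers bear $3.6 per dose; producers bear $14.4 per dose.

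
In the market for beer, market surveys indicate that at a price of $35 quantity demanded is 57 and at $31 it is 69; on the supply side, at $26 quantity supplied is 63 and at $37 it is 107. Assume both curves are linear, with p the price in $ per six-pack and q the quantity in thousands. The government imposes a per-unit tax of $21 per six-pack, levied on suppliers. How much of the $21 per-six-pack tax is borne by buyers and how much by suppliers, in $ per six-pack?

Demand slope: (69 − 57)/(31 − 35) = -3, so qd = 162 − 3p.
Supply slope: (107 − 63)/(37 − 26) = 4, so qs = 4p − 41.
Without the tax, 162 − 3p = 4p − 41 gives 7p = 203, so p* = $29 and q* = 75.
With the tax collected from suppliers, supply shifts: qs = 4(p − 21) − 41.
Solving gives q = 39 with buyers paying $41 and suppliers receiving $20 (the $21 wedge).
Burden on buyers: $12; on suppliers: $9. (They sum to $21.)

Buyers bear $12 per six-pack; suppliers bear $9 per six-pack.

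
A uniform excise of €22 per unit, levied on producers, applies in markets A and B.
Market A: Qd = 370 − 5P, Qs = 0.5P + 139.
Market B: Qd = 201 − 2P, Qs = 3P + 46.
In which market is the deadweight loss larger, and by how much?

Market A: pre-tax P* = €42, Q* = 160; post-tax Q = 150; deadweight loss = €110.
Market B: pre-tax P* = €31, Q* = 139; post-tax Q = 112.6; deadweight loss = €290.4.
Difference: €110 vs €290.4 → market B is larger by €180.4.

Market B, by €180.4.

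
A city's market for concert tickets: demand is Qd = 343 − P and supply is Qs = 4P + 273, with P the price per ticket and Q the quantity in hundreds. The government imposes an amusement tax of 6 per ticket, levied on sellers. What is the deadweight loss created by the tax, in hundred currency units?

Deadweight loss = 14.4 hundred.

Without the tax, 343 − P = 4P + 273 gives 5P = 70, so P* = 14 and Q* = 329.
With the tax collected from sellers, supply shifts: Qs = 4(P − 6) + 273.
Solving gives Q = 324.2 with buyers paying 18.8 and sellers receiving 12.8 (the 6 wedge).
Quantity falls by |ΔQ| = |329 − 324.2| = 4.8.
DWL = ½ · t · |ΔQ| = ½ · 6 · 4.8 = 14.4.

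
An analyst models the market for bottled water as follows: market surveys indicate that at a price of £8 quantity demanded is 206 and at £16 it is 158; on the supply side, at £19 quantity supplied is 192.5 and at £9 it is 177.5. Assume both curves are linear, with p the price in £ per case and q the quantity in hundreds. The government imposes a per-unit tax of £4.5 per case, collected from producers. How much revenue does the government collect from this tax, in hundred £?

Tax revenue = £794.7 hundred.

Demand slope: (158 − 206)/(16 − 8) = -6, so qd = 254 − 6p.
Supply slope: (177.5 − 192.5)/(9 − 19) = 1.5, so qs = 1.5p + 164.
Without the tax, 254 − 6p = 1.5p + 164 gives 7.5p = 90, so p* = £12 and q* = 182.
With the tax collected from producers, supply shifts: qs = 1.5(p − 4.5) + 164.
Solving gives q = 176.6 with buyers paying £12.9 and producers receiving £8.4 (the £4.5 wedge).
Revenue = t · Q = 4.5 · 176.6 = £794.7.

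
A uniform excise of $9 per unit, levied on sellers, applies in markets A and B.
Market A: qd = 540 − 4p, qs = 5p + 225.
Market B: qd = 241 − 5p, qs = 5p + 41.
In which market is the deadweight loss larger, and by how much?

Market A: pre-tax p* = $35, q* = 400; post-tax q = 380; deadweight loss = $90.
Market B: pre-tax p* = $20, q* = 141; post-tax q = 118.5; deadweight loss = $101.25.
Difference: $90 vs $101.25 → market B is larger by $11.25.

Market B, by $11.25.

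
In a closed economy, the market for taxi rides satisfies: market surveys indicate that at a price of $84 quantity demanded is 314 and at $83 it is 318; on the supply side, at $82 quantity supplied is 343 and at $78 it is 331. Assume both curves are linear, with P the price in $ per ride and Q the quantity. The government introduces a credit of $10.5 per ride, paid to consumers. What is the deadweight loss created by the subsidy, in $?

Demand slope: (318 − 314)/(83 − 84) = -4, so Qd = 650 − 4P.
Supply slope: (331 − 343)/(78 − 82) = 3, so Qs = 3P + 97.
Without the subsidy, 650 − 4P = 3P + 97 gives 7P = 553, so P* = $79 and Q* = 334.
With a per-unit subsidy paid to consumers, each effectively pays P − 10.5, so demand becomes Qd = 650 − 4(P − 10.5).
Solving gives Q = 352 with consumers paying $74.5 and sellers receiving $85 (the $10.5 wedge).
Quantity rises by |ΔQ| = |334 − 352| = 18.
DWL = ½ · t · |ΔQ| = ½ · 10.5 · 18 = $94.5.

Deadweight loss = $94.5.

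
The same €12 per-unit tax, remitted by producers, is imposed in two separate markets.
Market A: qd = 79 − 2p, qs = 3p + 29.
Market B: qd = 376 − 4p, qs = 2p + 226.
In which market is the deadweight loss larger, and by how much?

Market B, by €9.6.

Market A: pre-tax p* = €10, q* = 59; post-tax q = 44.6; deadweight loss = €86.4.
Market B: pre-tax p* = €25, q* = 276; post-tax q = 260; deadweight loss = €96.
Difference: €86.4 vs €96 → market B is larger by €9.6.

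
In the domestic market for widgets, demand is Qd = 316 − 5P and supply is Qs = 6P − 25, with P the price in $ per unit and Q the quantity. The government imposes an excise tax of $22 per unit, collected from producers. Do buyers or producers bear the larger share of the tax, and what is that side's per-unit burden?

Buyers bear the larger share: $12 per unit.

Without the tax, 316 − 5P = 6P − 25 gives 11P = 341, so P* = $31 and Q* = 161.
With the tax collected from producers, supply shifts: Qs = 6(P − 22) − 25.
New equilibrium: buyers pay $43, producers receive $21, Q = 101. (Wedge: Pb − Ps = 22.)
Per-unit burden: buyers $12, producers $10.
Buyers take the larger share because demand is less price-elastic here (demand slope 5 vs supply slope 6).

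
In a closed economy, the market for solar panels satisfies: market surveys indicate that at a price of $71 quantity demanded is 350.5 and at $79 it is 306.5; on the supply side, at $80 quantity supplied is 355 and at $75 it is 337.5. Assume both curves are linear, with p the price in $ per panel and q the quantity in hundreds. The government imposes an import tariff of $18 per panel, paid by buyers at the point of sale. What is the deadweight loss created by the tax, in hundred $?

Demand slope: (306.5 − 350.5)/(79 − 71) = -5.5, so qd = 741 − 5.5p.
Supply slope: (337.5 − 355)/(75 − 80) = 3.5, so qs = 3.5p + 75.
Without the tax, 741 − 5.5p = 3.5p + 75 gives 9p = 666, so p* = $74 and q* = 334.
With the tax collected from buyers, demand (in seller-price terms) shifts: qd = 741 − 5.5(p + 18).
Solving gives q = 295.5 with buyers paying $81 and sellers receiving $63 (the $18 wedge).
Quantity falls by |ΔQ| = |334 − 295.5| = 38.5.
DWL = ½ · t · |ΔQ| = ½ · 18 · 38.5 = $346.5.

Deadweight loss = $346.5 hundred.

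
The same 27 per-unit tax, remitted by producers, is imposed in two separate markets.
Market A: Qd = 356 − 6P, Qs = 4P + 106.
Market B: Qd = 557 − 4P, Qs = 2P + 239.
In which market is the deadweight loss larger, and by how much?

Market A: pre-tax P* = 25, Q* = 206; post-tax Q = 141.2; deadweight loss = 874.8.
Market B: pre-tax P* = 53, Q* = 345; post-tax Q = 309; deadweight loss = 486.
Difference: 874.8 vs 486 → market A is larger by 388.8.

Market A, by 388.8.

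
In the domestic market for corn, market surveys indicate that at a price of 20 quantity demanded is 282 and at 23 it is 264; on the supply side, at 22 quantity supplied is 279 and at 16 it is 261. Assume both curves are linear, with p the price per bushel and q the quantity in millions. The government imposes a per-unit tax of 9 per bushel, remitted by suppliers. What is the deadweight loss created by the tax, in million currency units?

Demand slope: (264 − 282)/(23 − 20) = -6, so qd = 402 − 6p.
Supply slope: (261 − 279)/(16 − 22) = 3, so qs = 3p + 213.
Before the tax: set 402 − 6p = 3p + 213 → p* = 21, q* = 276.
With the tax collected from suppliers, supply shifts: qs = 3(p − 9) + 213.
Solving gives q = 258 with consumers paying 24 and suppliers receiving 15 (the 9 wedge).
Quantity falls by |ΔQ| = |276 − 258| = 18.
DWL = ½ · t · |ΔQ| = ½ · 9 · 18 = 81.

Deadweight loss = 81 million.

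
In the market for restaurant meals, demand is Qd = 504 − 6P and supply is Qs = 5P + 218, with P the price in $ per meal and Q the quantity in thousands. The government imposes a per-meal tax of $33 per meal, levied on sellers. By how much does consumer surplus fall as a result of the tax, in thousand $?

Before the tax: set 504 − 6P = 5P + 218 → P* = $26, Q* = 348.
With the tax collected from sellers, supply shifts: Qs = 5(P − 33) + 218.
New equilibrium: consumers pay $41, sellers receive $8, Q = 258. (Wedge: Pb − Ps = 33.)
ΔCS is the trapezoid between Q = 258 and Q = 348 of height $15: ½ · (348 + 258) · 15 = $4545.

Consumer surplus falls by $4545 thousand.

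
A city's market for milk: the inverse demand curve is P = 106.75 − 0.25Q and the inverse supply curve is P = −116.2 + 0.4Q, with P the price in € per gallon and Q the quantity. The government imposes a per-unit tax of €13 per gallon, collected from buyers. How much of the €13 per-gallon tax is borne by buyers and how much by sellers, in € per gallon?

Inverting to Q(P) form: Qd = 427 − 4P; Qs = 2.5P + 290.5.
Without the tax, 427 − 4P = 2.5P + 290.5 gives 6.5P = 136.5, so P* = €21 and Q* = 343.
With the tax collected from buyers, demand (in seller-price terms) shifts: Qd = 427 − 4(P + 13).
New equilibrium: buyers pay €26, sellers receive €13, Q = 323. (Wedge: Pb − Ps = 13.)
Burden on buyers: €5; on sellers: €8. (They sum to €13.)

Buyers bear €5 per gallon; sellers bear €8 per gallon.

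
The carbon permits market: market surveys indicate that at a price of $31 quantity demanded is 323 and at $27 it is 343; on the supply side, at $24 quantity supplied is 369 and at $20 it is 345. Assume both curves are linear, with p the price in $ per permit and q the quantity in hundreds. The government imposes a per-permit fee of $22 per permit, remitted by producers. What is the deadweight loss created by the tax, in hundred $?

Demand slope: (343 − 323)/(27 − 31) = -5, so qd = 478 − 5p.
Supply slope: (345 − 369)/(20 − 24) = 6, so qs = 6p + 225.
Without the tax, 478 − 5p = 6p + 225 gives 11p = 253, so p* = $23 and q* = 363.
With the tax collected from producers, supply shifts: qs = 6(p − 22) + 225.
Solving gives q = 303 with buyers paying $35 and producers receiving $13 (the $22 wedge).
Quantity falls by |ΔQ| = |363 − 303| = 60.
DWL = ½ · t · |ΔQ| = ½ · 22 · 60 = $660.

Deadweight loss = $660 hundred.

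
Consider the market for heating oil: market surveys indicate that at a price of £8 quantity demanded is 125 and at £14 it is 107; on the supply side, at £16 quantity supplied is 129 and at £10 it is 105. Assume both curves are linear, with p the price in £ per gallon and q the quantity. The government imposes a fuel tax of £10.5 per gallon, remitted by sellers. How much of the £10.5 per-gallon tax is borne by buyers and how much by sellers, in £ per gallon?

Demand slope: (107 − 125)/(14 − 8) = -3, so qd = 149 − 3p.
Supply slope: (105 − 129)/(10 − 16) = 4, so qs = 4p + 65.
Before the tax: set 149 − 3p = 4p + 65 → p* = £12, q* = 113.
With the tax collected from sellers, supply shifts: qs = 4(p − 10.5) + 65.
Solving gives q = 95 with buyers paying £18 and sellers receiving £7.5 (the £10.5 wedge).
Burden on buyers: £6; on sellers: £4.5. (They sum to £10.5.)
The less price-elastic side of the market bears the larger share of a per-unit tax.

Buyers bear £6 per gallon; sellers bear £4.5 per gallon.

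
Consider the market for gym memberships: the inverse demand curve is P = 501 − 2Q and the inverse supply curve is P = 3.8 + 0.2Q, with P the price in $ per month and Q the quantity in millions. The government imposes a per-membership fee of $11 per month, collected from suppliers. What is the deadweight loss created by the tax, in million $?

Rewrite in direct form: Qd = 250.5 − 0.5P and Qs = 5P − 19.
Before the tax: set 250.5 − 0.5P = 5P − 19 → P* = $49, Q* = 226.
With the tax collected from suppliers, supply shifts: Qs = 5(P − 11) − 19.
Solving gives Q = 221 with buyers paying $59 and suppliers receiving $48 (the $11 wedge).
Quantity falls by |ΔQ| = |226 − 221| = 5.
DWL = ½ · t · |ΔQ| = ½ · 11 · 5 = $27.5.

Deadweight loss = $27.5 million.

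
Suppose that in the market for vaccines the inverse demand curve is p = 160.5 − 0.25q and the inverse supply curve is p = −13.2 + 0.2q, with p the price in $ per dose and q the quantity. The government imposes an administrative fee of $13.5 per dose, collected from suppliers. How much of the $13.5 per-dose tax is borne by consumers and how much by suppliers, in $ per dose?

Consumers bear $7.5 per dose; suppliers bear $6 per dose.

Rewrite in direct form: qd = 642 − 4p and qs = 5p + 66.
Without the tax, 642 − 4p = 5p + 66 gives 9p = 576, so p* = $64 and q* = 386.
With the tax collected from suppliers, supply shifts: qs = 5(p − 13.5) + 66.
Solving gives q = 356 with consumers paying $71.5 and suppliers receiving $58 (the $13.5 wedge).
Burden on consumers: $7.5; on suppliers: $6. (They sum to $13.5.)
The less price-elastic side of the market bears the larger share of a per-unit tax.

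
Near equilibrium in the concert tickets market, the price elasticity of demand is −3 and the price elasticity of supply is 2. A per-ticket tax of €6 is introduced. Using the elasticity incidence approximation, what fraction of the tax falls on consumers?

Incidence ratio: consumers' share ≈ εs / (εs + |εd|) = 2 / (2 + 3) = 0.4.
Supply is the less elastic side, so consumers bear the smaller share.

Consumers' share ≈ 0.4.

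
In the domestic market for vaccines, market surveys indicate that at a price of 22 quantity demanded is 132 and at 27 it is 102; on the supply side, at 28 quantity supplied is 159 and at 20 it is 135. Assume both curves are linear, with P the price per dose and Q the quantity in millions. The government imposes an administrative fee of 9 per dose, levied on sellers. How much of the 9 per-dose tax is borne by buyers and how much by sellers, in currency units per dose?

Demand slope: (102 − 132)/(27 − 22) = -6, so Qd = 264 − 6P.
Supply slope: (135 − 159)/(20 − 28) = 3, so Qs = 3P + 75.
Before the tax: set 264 − 6P = 3P + 75 → P* = 21, Q* = 138.
With the tax collected from sellers, supply shifts: Qs = 3(P − 9) + 75.
New equilibrium: buyers pay 24, sellers receive 15, Q = 120. (Wedge: Pb − Ps = 9.)
Burden on buyers: 3; on sellers: 6. (They sum to 9.)
The less price-elastic side of the market bears the larger share of a per-unit tax.

Buyers bear 3 per dose; sellers bear 6 per dose.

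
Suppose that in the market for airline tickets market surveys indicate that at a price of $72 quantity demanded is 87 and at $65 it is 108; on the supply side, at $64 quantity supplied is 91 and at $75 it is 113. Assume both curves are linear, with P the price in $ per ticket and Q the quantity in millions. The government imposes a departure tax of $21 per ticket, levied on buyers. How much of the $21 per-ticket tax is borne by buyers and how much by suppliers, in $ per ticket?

Buyers bear $8.4 per ticket; suppliers bear $12.6 per ticket.

Demand slope: (108 − 87)/(65 − 72) = -3, so Qd = 303 − 3P.
Supply slope: (113 − 91)/(75 − 64) = 2, so Qs = 2P − 37.
Without the tax, 303 − 3P = 2P − 37 gives 5P = 340, so P* = $68 and Q* = 99.
With the tax collected from buyers, demand (in seller-price terms) shifts: Qd = 303 − 3(P + 21).
New equilibrium: buyers pay $76.4, suppliers receive $55.4, Q = 73.8. (Wedge: Pb − Ps = 21.)
Burden on buyers: $8.4; on suppliers: $12.6. (They sum to $21.)
The less price-elastic side of the market bears the larger share of a per-unit tax.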